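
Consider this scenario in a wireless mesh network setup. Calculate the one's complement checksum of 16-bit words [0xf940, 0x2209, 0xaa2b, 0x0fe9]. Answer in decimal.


Given words: [0xf940, 0x2209, 0xaa2b, 0x0fe9]
Step 1: Sum all words
Raw sum = 63808 + 8713 + 43563 + 4073 = 120157
Step 2: Fold carry: (54621 + 1) = 54622
One's complement = ~54622 & 0xFFFF = 10913

10913


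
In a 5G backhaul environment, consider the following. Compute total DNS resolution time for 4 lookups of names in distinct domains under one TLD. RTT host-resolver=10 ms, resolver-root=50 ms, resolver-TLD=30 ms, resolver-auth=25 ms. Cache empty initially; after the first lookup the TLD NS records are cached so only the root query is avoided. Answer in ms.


Lookup 1 (cold cache): local + root + TLD + auth = 10 + 50 + 30 + 25 = 115 ms
Lookups 2..4 (TLD NS cached -> skip root; new domain -> still ask TLD and auth): local + TLD + auth = 10 + 30 + 25 = 65 ms each
Remaining 3 lookups: 3 * 65 = 195 ms
Total = 115 + 195 = 310 ms

310


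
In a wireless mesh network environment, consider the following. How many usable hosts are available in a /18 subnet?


Given: subnet mask /18
Host bits = 32 - 18 = 14
Total addresses = 2^14 = 16384
Usable hosts = 16384 - 2 (network + broadcast) = 16382

16382


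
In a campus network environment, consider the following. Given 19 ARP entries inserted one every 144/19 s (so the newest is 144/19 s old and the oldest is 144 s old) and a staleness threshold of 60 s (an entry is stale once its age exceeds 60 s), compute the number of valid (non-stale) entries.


Ages are k * 144/19 s for k = 1..19 (spacing = 7.5789 s).
Entry k is valid iff k * 144/19 <= 60 iff k <= 19 * 60 / 144 = 7.9167
n_valid = floor(7.9167) = 7
(n_stale = 19 - 7 = 12)

7


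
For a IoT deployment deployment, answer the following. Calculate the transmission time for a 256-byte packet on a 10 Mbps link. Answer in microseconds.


Given: packet = 256 bytes, bandwidth = 10 Mbps
Packet in bits = 256 * 8 = 2048 bits
Bandwidth = 10 * 10^6 = 10000000 bps
Time = 2048 / 10000000 seconds
Time in us = 2048 * 10^6 / 10000000 = 204.8

204.8


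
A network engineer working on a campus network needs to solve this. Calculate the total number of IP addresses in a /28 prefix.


Given: CIDR prefix /28
Host bits = 32 - 28 = 4
Total addresses = 2^4 = 16

16


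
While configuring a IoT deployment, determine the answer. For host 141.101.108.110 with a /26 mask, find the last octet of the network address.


Given: IP = 141.101.108.110, prefix = /26
Subnet mask = 255.255.255.192
Last octet of IP: 110
Last octet of mask: 192
Network last octet = 110 AND 192 = 64

64


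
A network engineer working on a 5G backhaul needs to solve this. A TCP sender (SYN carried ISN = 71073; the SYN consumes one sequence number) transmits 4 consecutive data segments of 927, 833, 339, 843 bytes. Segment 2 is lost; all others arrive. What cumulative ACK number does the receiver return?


SYN uses sequence number 71073; first data byte = ISN + 1 = 71074.
Segment 1: SEQ = 71074, len = 927 B, covers [71074, 72000]
Segment 2: SEQ = 72001, len = 833 B, covers [72001, 72833] [LOST]
Segment 3: SEQ = 72834, len = 339 B, covers [72834, 73172]
Segment 4: SEQ = 73173, len = 843 B, covers [73173, 74015]
In-order data received: bytes [71074, 72000] (segments 1..1).
Segment 2 missing -> gap begins at byte 72001; later segments buffered out of order.
Cumulative ACK = next expected in-order byte = 71074 + 927 = 72001

72001


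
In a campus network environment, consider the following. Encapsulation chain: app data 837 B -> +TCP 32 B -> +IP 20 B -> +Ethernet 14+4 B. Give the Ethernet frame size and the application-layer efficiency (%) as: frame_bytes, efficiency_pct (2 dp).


TCP segment = 837 + 32 = 869 B
IP packet = 869 + 20 = 889 B
Ethernet frame = 889 + 14 + 4 = 907 B
Efficiency = app / frame = 837 / 907 = 0.922822 = 92.2822% -> 92.28% (2 dp)

907, 92.28


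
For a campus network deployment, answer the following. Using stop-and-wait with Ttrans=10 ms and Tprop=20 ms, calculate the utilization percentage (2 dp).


Given: Ttrans = 10 ms, Tprop = 20 ms
RTT = 2 * Tprop = 2 * 20 = 40 ms
U = Ttrans / (Ttrans + RTT)
U = 10 / (10 + 40)
U = 10 / 50 = 0.2
U% = 20.00%

20.00


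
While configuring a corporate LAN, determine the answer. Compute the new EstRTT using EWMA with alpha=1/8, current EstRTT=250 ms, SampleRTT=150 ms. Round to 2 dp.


Given: EstRTT = 250 ms, SampleRTT = 150 ms, alpha = 1/8
New EstRTT = (1 - alpha) * EstRTT + alpha * SampleRTT
(7/8) * 250 = 218.75
(1/8) * 150 = 18.75
New EstRTT = 218.75 + 18.75 = 237.5 ms -> 237.50 ms (2 dp)

237.50


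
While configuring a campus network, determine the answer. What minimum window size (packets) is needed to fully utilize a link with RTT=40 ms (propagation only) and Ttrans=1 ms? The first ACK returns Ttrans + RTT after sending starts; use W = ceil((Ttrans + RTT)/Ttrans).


Given: Ttrans = 1 ms, RTT = 40 ms (= 2 * Tprop, Tprop = 20 ms)
Time until first ACK returns = Ttrans + RTT = 1 + 40 = 41 ms
Need W * Ttrans >= Ttrans + RTT  ->  W >= (Ttrans + RTT) / Ttrans
(Ttrans + RTT) / Ttrans = 41 / 1 = 41
W_min = ceil(41) = 41

41


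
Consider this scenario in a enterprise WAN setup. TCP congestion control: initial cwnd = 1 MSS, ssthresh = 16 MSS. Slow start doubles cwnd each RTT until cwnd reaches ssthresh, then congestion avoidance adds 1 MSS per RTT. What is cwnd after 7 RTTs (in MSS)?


RTT 0: cwnd = 1 MSS (initial)
RTT 1: cwnd = 2 MSS (slow start, doubled)
RTT 2: cwnd = 4 MSS (slow start, doubled)
RTT 3: cwnd = 8 MSS (slow start, doubled)
RTT 4: cwnd = 16 MSS (slow start, doubled)
RTT 5: cwnd = 17 MSS (congestion avoidance, +1)
RTT 6: cwnd = 18 MSS (congestion avoidance, +1)
RTT 7: cwnd = 19 MSS (congestion avoidance, +1)

19


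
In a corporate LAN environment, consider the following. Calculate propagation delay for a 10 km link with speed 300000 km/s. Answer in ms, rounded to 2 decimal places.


Given: distance = 10 km, speed = 300000 km/s
Delay = distance / speed = 10 / 300000 seconds
Delay in ms = 10 * 1000 / 300000
Delay = 0.0333 ms
Rounded to 2 dp = 0.03 ms

0.03


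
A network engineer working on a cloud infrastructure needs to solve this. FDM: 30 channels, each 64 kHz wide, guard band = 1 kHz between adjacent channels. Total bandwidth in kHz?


Given: 30 channels, 64 kHz each, guard = 1 kHz
Channel bandwidth = 30 * 64 = 1920 kHz
Guard bands = 29 gaps * 1 kHz = 29 kHz
Total = 1920 + 29 = 1949 kHz

1949


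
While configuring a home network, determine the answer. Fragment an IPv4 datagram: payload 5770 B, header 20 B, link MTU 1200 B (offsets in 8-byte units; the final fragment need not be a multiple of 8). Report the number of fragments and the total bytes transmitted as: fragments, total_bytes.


Max data per non-final fragment = floor((MTU - header)/8)*8 = floor((1200 - 20)/8)*8 = floor(1180/8)*8 = 1176 B
Final fragment needs no 8-byte alignment: it can carry up to MTU - header = 1180 B
Non-final fragments needed = ceil((payload - 1180) / 1176) = ceil(4590/1176) = ceil(3.9031) = 4
Number of fragments = 4 + 1 = 5
Fragment sizes (data): 4 * 1176 B + 1066 B (last, 1066 <= 1180 OK)
Total bytes sent = payload + n_frags * header = 5770 + 5*20 = 5770 + 100 = 5870 B

5, 5870


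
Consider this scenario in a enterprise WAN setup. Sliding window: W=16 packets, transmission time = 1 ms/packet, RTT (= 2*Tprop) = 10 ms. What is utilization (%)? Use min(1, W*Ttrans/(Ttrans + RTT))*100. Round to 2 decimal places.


Given: W = 16, Ttrans = 1 ms, RTT = 10 ms (= 2 * Tprop, Tprop = 5 ms)
Cycle time = Ttrans + RTT = 1 + 10 = 11 ms (first packet sent until its ACK returns)
W * Ttrans = 16 * 1 = 16 ms of sending per cycle
W * Ttrans / (Ttrans + RTT) = 16 / 11 = 1.454545
U = min(1, 1.454545) = 1.000000
U% = 100.00%

100.00


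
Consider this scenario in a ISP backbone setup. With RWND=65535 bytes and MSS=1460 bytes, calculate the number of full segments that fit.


Given: RWND = 65535 bytes, MSS = 1460 bytes
Full segments = floor(RWND / MSS)
Full segments = floor(65535 / 1460)
Full segments = floor(44.887) = 44

44


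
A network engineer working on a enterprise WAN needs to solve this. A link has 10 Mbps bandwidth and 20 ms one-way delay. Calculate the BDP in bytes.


Given: bandwidth = 10 Mbps, delay = 20 ms
BDP in bits = 10 * 10^6 * 20 / 1000
BDP in bits = 200000
BDP in bytes = 200000 / 8 = 25000

25000


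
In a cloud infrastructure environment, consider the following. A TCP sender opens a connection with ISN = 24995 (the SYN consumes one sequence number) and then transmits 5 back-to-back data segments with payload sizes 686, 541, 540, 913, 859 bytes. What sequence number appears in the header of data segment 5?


The SYN occupies sequence number ISN = 24995, so the first data byte is ISN + 1 = 24996.
SEQ of data segment i = (ISN + 1) + sum of payload sizes of segments 1..i-1.
Segment 1: SEQ = 24996, payload = 686 bytes
Segment 2: SEQ = 25682, payload = 541 bytes
Segment 3: SEQ = 26223, payload = 540 bytes
Segment 4: SEQ = 26763, payload = 913 bytes
Segment 5: SEQ = 27676, payload = 859 bytes
SEQ of segment 5 = 24996 + 686 + 541 + 540 + 913 = 27676

27676


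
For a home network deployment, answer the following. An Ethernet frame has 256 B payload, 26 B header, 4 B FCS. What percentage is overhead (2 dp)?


Given: payload = 256 B, header = 26 B, trailer = 4 B
Overhead bytes = header + trailer = 26 + 4 = 30
Total frame = payload + overhead = 256 + 30 = 286
Overhead % = 30 / 286 * 100 = 10.4895% -> 10.49% (2 dp)

10.49


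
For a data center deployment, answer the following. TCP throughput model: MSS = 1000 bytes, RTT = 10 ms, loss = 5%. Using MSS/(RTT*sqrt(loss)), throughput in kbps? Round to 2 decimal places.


Given: MSS = 1000 bytes, RTT = 10 ms, loss = 5%
RTT in seconds = 10 / 1000 = 0.01
Loss rate = 5% = 0.05
sqrt(loss) = sqrt(0.05) = 0.223606797750
Throughput (bytes/s) = 1000 / (0.01 * 0.223606797750) = 447213.5955
Throughput (kbps) = 447213.5955 * 8 / 1000 = 3577.708764 -> 3577.71 kbps (2 dp)

3577.71


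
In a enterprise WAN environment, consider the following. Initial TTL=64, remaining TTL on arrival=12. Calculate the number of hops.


Given: initial TTL = 64, received TTL = 12
Hops = initial TTL - received TTL
Hops = 64 - 12 = 52

52


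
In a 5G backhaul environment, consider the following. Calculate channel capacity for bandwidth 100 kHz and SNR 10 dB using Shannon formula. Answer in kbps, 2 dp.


Given: B = 100 kHz, SNR = 10 dB
SNR linear = 10^(10/10) = 10
1 + SNR = 11
log2(11) = 3.4594316186
C = 100 * 1000 * 3.4594316186 = 345943.1619 bps
C = 345.943162 kbps -> 345.94 kbps (2 dp)

345.94


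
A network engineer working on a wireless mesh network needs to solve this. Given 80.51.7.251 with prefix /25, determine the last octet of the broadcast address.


Given: IP = 80.51.7.251, prefix = /25
Host bits = 32 - 25 = 7
Network last octet = 251 AND mask = 128
Host part size = 2^7 - 1 = 127
Broadcast last octet = 128 OR 127 = 255

255


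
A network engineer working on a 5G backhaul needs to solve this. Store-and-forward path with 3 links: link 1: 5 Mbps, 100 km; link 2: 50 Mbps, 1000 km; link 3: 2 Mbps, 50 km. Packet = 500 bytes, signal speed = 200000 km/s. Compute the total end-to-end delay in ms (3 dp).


Packet = 500 bytes = 4000 bits. Store-and-forward: sum (t_trans + t_prop) per link.
Link 1: t_trans = 4000/(5*10^6) s = 0.8000 ms; t_prop = 100/200000 s = 0.5000 ms; subtotal = 1.3000 ms
Link 2: t_trans = 4000/(50*10^6) s = 0.0800 ms; t_prop = 1000/200000 s = 5.0000 ms; subtotal = 5.0800 ms
Link 3: t_trans = 4000/(2*10^6) s = 2.0000 ms; t_prop = 50/200000 s = 0.2500 ms; subtotal = 2.2500 ms
End-to-end = 1.3000 + 5.0800 + 2.2500 = 8.6300 ms -> 8.630 ms (3 dp)

8.630


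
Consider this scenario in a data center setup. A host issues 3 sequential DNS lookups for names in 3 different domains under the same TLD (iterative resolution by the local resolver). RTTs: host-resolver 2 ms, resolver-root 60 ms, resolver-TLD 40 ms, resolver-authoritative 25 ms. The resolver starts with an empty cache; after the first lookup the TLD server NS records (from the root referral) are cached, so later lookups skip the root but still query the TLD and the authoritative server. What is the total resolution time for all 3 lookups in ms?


Lookup 1 (cold cache): local + root + TLD + auth = 2 + 60 + 40 + 25 = 127 ms
Lookups 2..3 (TLD NS cached -> skip root; new domain -> still ask TLD and auth): local + TLD + auth = 2 + 40 + 25 = 67 ms each
Remaining 2 lookups: 2 * 67 = 134 ms
Total = 127 + 134 = 261 ms

261


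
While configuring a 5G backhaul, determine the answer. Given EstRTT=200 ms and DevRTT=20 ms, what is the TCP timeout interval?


Given: EstRTT = 200 ms, DevRTT = 20 ms
Timeout = EstRTT + 4 * DevRTT
4 * DevRTT = 4 * 20 = 80
Timeout = 200 + 80 = 280 ms

280


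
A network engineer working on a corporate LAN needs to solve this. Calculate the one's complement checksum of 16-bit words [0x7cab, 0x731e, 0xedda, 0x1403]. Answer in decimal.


Given words: [0x7cab, 0x731e, 0xedda, 0x1403]
Step 1: Sum all words
Raw sum = 31915 + 29470 + 60890 + 5123 = 127398
Step 2: Fold carry: (61862 + 1) = 61863
One's complement = ~61863 & 0xFFFF = 3672

3672


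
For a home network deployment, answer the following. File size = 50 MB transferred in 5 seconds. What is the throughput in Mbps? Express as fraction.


Given: file = 50 MB, time = 5 s
File in Mb = 50 * 8 = 400 Mb
Throughput = 400 / 5 Mbps
Throughput = 80 Mbps

80


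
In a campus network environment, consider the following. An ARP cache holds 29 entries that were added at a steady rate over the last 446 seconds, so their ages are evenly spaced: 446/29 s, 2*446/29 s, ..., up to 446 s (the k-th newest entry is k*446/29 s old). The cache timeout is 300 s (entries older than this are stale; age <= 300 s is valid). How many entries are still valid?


Ages are k * 446/29 s for k = 1..29 (spacing = 15.3793 s).
Entry k is valid iff k * 446/29 <= 300 iff k <= 29 * 300 / 446 = 19.5067
n_valid = floor(19.5067) = 19
(n_stale = 29 - 19 = 10)

19


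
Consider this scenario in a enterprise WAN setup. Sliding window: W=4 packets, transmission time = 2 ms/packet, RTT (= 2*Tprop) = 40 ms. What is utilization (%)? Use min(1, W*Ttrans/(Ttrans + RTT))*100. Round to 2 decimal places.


Given: W = 4, Ttrans = 2 ms, RTT = 40 ms (= 2 * Tprop, Tprop = 20 ms)
Cycle time = Ttrans + RTT = 2 + 40 = 42 ms (first packet sent until its ACK returns)
W * Ttrans = 4 * 2 = 8 ms of sending per cycle
W * Ttrans / (Ttrans + RTT) = 8 / 42 = 0.190476
U = min(1, 0.190476) = 0.190476
U% = 19.05%

19.05


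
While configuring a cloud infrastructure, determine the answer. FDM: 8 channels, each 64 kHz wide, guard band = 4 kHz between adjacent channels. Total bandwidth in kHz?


Given: 8 channels, 64 kHz each, guard = 4 kHz
Channel bandwidth = 8 * 64 = 512 kHz
Guard bands = 7 gaps * 4 kHz = 28 kHz
Total = 512 + 28 = 540 kHz

540


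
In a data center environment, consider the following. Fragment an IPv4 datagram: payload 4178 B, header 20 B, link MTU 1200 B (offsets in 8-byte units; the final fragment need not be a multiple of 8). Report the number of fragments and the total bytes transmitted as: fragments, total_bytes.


Max data per non-final fragment = floor((MTU - header)/8)*8 = floor((1200 - 20)/8)*8 = floor(1180/8)*8 = 1176 B
Final fragment needs no 8-byte alignment: it can carry up to MTU - header = 1180 B
Non-final fragments needed = ceil((payload - 1180) / 1176) = ceil(2998/1176) = ceil(2.5493) = 3
Number of fragments = 3 + 1 = 4
Fragment sizes (data): 3 * 1176 B + 650 B (last, 650 <= 1180 OK)
Total bytes sent = payload + n_frags * header = 4178 + 4*20 = 4178 + 80 = 4258 B

4, 4258


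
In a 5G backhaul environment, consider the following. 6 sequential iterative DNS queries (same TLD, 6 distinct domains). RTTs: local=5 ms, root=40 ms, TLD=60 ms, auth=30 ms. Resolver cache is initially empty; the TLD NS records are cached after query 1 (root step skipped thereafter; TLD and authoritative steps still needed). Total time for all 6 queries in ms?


Lookup 1 (cold cache): local + root + TLD + auth = 5 + 40 + 60 + 30 = 135 ms
Lookups 2..6 (TLD NS cached -> skip root; new domain -> still ask TLD and auth): local + TLD + auth = 5 + 60 + 30 = 95 ms each
Remaining 5 lookups: 5 * 95 = 475 ms
Total = 135 + 475 = 610 ms

610


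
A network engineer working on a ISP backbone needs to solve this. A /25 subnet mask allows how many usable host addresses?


Given: subnet mask /25
Host bits = 32 - 25 = 7
Total addresses = 2^7 = 128
Usable hosts = 128 - 2 (network + broadcast) = 126

126


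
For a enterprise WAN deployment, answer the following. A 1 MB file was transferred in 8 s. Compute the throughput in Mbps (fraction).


Given: file = 1 MB, time = 8 s
File in Mb = 1 * 8 = 8 Mb
Throughput = 8 / 8 Mbps
Throughput = 1 Mbps

1


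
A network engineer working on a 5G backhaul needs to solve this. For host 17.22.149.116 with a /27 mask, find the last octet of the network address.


Given: IP = 17.22.149.116, prefix = /27
Subnet mask = 255.255.255.224
Last octet of IP: 116
Last octet of mask: 224
Network last octet = 116 AND 224 = 96

96


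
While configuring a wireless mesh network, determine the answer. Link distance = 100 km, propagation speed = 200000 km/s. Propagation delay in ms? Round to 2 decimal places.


Given: distance = 100 km, speed = 200000 km/s
Delay = distance / speed = 100 / 200000 seconds
Delay in ms = 100 * 1000 / 200000
Delay = 0.5000 ms
Rounded to 2 dp = 0.50 ms

0.50


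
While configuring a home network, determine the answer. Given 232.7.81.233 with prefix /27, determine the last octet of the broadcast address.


Given: IP = 232.7.81.233, prefix = /27
Host bits = 32 - 27 = 5
Network last octet = 233 AND mask = 224
Host part size = 2^5 - 1 = 31
Broadcast last octet = 224 OR 31 = 255

255


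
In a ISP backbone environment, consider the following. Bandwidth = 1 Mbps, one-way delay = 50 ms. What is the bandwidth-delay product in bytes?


Given: bandwidth = 1 Mbps, delay = 50 ms
BDP in bits = 1 * 10^6 * 50 / 1000
BDP in bits = 50000
BDP in bytes = 50000 / 8 = 6250

6250


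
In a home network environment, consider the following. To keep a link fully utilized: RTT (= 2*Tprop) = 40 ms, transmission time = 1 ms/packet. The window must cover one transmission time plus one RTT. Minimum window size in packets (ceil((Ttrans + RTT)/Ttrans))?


Given: Ttrans = 1 ms, RTT = 40 ms (= 2 * Tprop, Tprop = 20 ms)
Time until first ACK returns = Ttrans + RTT = 1 + 40 = 41 ms
Need W * Ttrans >= Ttrans + RTT  ->  W >= (Ttrans + RTT) / Ttrans
(Ttrans + RTT) / Ttrans = 41 / 1 = 41
W_min = ceil(41) = 41

41


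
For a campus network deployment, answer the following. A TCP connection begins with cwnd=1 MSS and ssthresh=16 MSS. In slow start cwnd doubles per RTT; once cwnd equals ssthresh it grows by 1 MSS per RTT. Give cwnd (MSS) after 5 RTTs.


RTT 0: cwnd = 1 MSS (initial)
RTT 1: cwnd = 2 MSS (slow start, doubled)
RTT 2: cwnd = 4 MSS (slow start, doubled)
RTT 3: cwnd = 8 MSS (slow start, doubled)
RTT 4: cwnd = 16 MSS (slow start, doubled)
RTT 5: cwnd = 17 MSS (congestion avoidance, +1)

17


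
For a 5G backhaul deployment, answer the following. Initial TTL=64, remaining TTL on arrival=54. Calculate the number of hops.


Given: initial TTL = 64, received TTL = 54
Hops = initial TTL - received TTL
Hops = 64 - 54 = 10

10


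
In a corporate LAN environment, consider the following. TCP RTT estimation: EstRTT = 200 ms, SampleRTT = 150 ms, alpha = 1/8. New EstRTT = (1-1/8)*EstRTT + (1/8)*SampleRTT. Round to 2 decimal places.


Given: EstRTT = 200 ms, SampleRTT = 150 ms, alpha = 1/8
New EstRTT = (1 - alpha) * EstRTT + alpha * SampleRTT
(7/8) * 200 = 175
(1/8) * 150 = 18.75
New EstRTT = 175 + 18.75 = 193.75 ms -> 193.75 ms (2 dp)

193.75


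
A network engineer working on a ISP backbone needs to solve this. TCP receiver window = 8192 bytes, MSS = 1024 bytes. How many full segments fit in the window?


Given: RWND = 8192 bytes, MSS = 1024 bytes
Full segments = floor(RWND / MSS)
Full segments = floor(8192 / 1024)
Full segments = floor(8.0) = 8

8


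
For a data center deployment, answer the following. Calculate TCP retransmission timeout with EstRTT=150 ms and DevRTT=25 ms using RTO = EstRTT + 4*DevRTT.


Given: EstRTT = 150 ms, DevRTT = 25 ms
Timeout = EstRTT + 4 * DevRTT
4 * DevRTT = 4 * 25 = 100
Timeout = 150 + 100 = 250 ms

250


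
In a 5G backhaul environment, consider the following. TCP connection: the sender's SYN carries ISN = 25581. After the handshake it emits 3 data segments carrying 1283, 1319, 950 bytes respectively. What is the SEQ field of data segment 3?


The SYN occupies sequence number ISN = 25581, so the first data byte is ISN + 1 = 25582.
SEQ of data segment i = (ISN + 1) + sum of payload sizes of segments 1..i-1.
Segment 1: SEQ = 25582, payload = 1283 bytes
Segment 2: SEQ = 26865, payload = 1319 bytes
Segment 3: SEQ = 28184, payload = 950 bytes
SEQ of segment 3 = 25582 + 1283 + 1319 = 28184

28184


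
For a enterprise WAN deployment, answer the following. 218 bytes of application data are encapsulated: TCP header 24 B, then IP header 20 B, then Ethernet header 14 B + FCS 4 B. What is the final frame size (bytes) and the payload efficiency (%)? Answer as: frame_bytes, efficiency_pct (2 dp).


TCP segment = 218 + 24 = 242 B
IP packet = 242 + 20 = 262 B
Ethernet frame = 262 + 14 + 4 = 280 B
Efficiency = app / frame = 218 / 280 = 0.778571 = 77.8571% -> 77.86% (2 dp)

280, 77.86


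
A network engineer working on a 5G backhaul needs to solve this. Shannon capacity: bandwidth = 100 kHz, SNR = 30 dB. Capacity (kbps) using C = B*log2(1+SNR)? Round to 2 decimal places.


Given: B = 100 kHz, SNR = 30 dB
SNR linear = 10^(30/10) = 1000
1 + SNR = 1001
log2(1001) = 9.9672262588
C = 100 * 1000 * 9.9672262588 = 996722.6259 bps
C = 996.722626 kbps -> 996.72 kbps (2 dp)

996.72


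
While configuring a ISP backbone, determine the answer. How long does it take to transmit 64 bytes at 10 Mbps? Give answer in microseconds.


Given: packet = 64 bytes, bandwidth = 10 Mbps
Packet in bits = 64 * 8 = 512 bits
Bandwidth = 10 * 10^6 = 10000000 bps
Time = 512 / 10000000 seconds
Time in us = 512 * 10^6 / 10000000 = 51.2

51.2


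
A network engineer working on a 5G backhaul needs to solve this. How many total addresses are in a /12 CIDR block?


Given: CIDR prefix /12
Host bits = 32 - 12 = 20
Total addresses = 2^20 = 1048576

1048576


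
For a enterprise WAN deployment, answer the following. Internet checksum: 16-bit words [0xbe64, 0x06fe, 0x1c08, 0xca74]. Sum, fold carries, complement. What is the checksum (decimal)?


Given words: [0xbe64, 0x06fe, 0x1c08, 0xca74]
Step 1: Sum all words
Raw sum = 48740 + 1790 + 7176 + 51828 = 109534
Step 2: Fold carry: (43998 + 1) = 43999
One's complement = ~43999 & 0xFFFF = 21536

21536


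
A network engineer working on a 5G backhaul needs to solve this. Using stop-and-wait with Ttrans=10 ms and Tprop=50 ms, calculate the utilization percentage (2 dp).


Given: Ttrans = 10 ms, Tprop = 50 ms
RTT = 2 * Tprop = 2 * 50 = 100 ms
U = Ttrans / (Ttrans + RTT)
U = 10 / (10 + 100)
U = 10 / 110 = 0.090909
U% = 9.09%

9.09


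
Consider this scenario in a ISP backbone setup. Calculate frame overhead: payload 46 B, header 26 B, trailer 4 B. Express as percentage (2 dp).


Given: payload = 46 B, header = 26 B, trailer = 4 B
Overhead bytes = header + trailer = 26 + 4 = 30
Total frame = payload + overhead = 46 + 30 = 76
Overhead % = 30 / 76 * 100 = 39.4737% -> 39.47% (2 dp)

39.47


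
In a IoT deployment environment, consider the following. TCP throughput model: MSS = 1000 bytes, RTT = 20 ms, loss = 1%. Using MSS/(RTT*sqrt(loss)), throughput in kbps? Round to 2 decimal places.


Given: MSS = 1000 bytes, RTT = 20 ms, loss = 1%
RTT in seconds = 20 / 1000 = 0.02
Loss rate = 1% = 0.01
sqrt(loss) = sqrt(0.01) = 0.1
Throughput (bytes/s) = 1000 / (0.02 * 0.1) = 500000.0000
Throughput (kbps) = 500000.0000 * 8 / 1000 = 4000.000000 -> 4000.00 kbps (2 dp)

4000.00


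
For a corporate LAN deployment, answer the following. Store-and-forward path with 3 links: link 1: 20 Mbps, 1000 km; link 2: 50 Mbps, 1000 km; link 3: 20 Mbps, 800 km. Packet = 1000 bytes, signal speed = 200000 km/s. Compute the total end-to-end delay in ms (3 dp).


Packet = 1000 bytes = 8000 bits. Store-and-forward: sum (t_trans + t_prop) per link.
Link 1: t_trans = 8000/(20*10^6) s = 0.4000 ms; t_prop = 1000/200000 s = 5.0000 ms; subtotal = 5.4000 ms
Link 2: t_trans = 8000/(50*10^6) s = 0.1600 ms; t_prop = 1000/200000 s = 5.0000 ms; subtotal = 5.1600 ms
Link 3: t_trans = 8000/(20*10^6) s = 0.4000 ms; t_prop = 800/200000 s = 4.0000 ms; subtotal = 4.4000 ms
End-to-end = 5.4000 + 5.1600 + 4.4000 = 14.9600 ms -> 14.960 ms (3 dp)

14.960


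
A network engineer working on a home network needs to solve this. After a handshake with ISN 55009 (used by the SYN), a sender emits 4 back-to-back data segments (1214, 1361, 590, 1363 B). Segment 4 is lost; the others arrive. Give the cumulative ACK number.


SYN uses sequence number 55009; first data byte = ISN + 1 = 55010.
Segment 1: SEQ = 55010, len = 1214 B, covers [55010, 56223]
Segment 2: SEQ = 56224, len = 1361 B, covers [56224, 57584]
Segment 3: SEQ = 57585, len = 590 B, covers [57585, 58174]
Segment 4: SEQ = 58175, len = 1363 B, covers [58175, 59537] [LOST]
In-order data received: bytes [55010, 58174] (segments 1..3).
Segment 4 missing -> gap begins at byte 58175.
Cumulative ACK = next expected in-order byte = 55010 + 1214 + 1361 + 590 = 58175

58175


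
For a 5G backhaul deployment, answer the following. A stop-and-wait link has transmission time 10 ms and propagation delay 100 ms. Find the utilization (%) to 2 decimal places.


Given: Ttrans = 10 ms, Tprop = 100 ms
RTT = 2 * Tprop = 2 * 100 = 200 ms
U = Ttrans / (Ttrans + RTT)
U = 10 / (10 + 200)
U = 10 / 210 = 0.047619
U% = 4.76%

4.76


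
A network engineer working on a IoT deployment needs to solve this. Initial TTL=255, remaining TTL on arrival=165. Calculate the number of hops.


Given: initial TTL = 255, received TTL = 165
Hops = initial TTL - received TTL
Hops = 255 - 165 = 90

90


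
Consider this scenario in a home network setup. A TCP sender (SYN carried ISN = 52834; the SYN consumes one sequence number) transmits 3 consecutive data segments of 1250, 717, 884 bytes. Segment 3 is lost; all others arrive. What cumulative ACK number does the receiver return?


SYN uses sequence number 52834; first data byte = ISN + 1 = 52835.
Segment 1: SEQ = 52835, len = 1250 B, covers [52835, 54084]
Segment 2: SEQ = 54085, len = 717 B, covers [54085, 54801]
Segment 3: SEQ = 54802, len = 884 B, covers [54802, 55685] [LOST]
In-order data received: bytes [52835, 54801] (segments 1..2).
Segment 3 missing -> gap begins at byte 54802.
Cumulative ACK = next expected in-order byte = 52835 + 1250 + 717 = 54802

54802


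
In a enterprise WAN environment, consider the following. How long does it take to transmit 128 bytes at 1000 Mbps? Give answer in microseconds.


Given: packet = 128 bytes, bandwidth = 1000 Mbps
Packet in bits = 128 * 8 = 1024 bits
Bandwidth = 1000 * 10^6 = 1000000000 bps
Time = 1024 / 1000000000 seconds
Time in us = 1024 * 10^6 / 1000000000 = 1.024

1.024


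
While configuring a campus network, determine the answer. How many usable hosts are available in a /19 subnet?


Given: subnet mask /19
Host bits = 32 - 19 = 13
Total addresses = 2^13 = 8192
Usable hosts = 8192 - 2 (network + broadcast) = 8190

8190


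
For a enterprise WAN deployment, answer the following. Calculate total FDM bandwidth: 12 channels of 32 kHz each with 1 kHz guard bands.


Given: 12 channels, 32 kHz each, guard = 1 kHz
Channel bandwidth = 12 * 32 = 384 kHz
Guard bands = 11 gaps * 1 kHz = 11 kHz
Total = 384 + 11 = 395 kHz

395


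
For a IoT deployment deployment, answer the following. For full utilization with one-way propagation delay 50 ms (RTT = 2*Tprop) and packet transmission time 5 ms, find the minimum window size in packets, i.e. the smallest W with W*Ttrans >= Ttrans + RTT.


Given: Ttrans = 5 ms, RTT = 100 ms (= 2 * Tprop, Tprop = 50 ms)
Time until first ACK returns = Ttrans + RTT = 5 + 100 = 105 ms
Need W * Ttrans >= Ttrans + RTT  ->  W >= (Ttrans + RTT) / Ttrans
(Ttrans + RTT) / Ttrans = 105 / 5 = 21
W_min = ceil(21) = 21

21


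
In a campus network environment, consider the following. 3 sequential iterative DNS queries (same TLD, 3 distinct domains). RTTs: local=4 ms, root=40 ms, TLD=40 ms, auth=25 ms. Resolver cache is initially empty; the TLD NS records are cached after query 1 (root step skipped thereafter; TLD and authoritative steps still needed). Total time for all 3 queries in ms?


Lookup 1 (cold cache): local + root + TLD + auth = 4 + 40 + 40 + 25 = 109 ms
Lookups 2..3 (TLD NS cached -> skip root; new domain -> still ask TLD and auth): local + TLD + auth = 4 + 40 + 25 = 69 ms each
Remaining 2 lookups: 2 * 69 = 138 ms
Total = 109 + 138 = 247 ms

247


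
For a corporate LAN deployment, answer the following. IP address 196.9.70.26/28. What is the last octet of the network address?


Given: IP = 196.9.70.26, prefix = /28
Subnet mask = 255.255.255.240
Last octet of IP: 26
Last octet of mask: 240
Network last octet = 26 AND 240 = 16

16


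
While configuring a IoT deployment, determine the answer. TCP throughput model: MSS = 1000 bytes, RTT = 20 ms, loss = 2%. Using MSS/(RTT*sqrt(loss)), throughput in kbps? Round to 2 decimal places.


Given: MSS = 1000 bytes, RTT = 20 ms, loss = 2%
RTT in seconds = 20 / 1000 = 0.02
Loss rate = 2% = 0.02
sqrt(loss) = sqrt(0.02) = 0.141421356237
Throughput (bytes/s) = 1000 / (0.02 * 0.141421356237) = 353553.3906
Throughput (kbps) = 353553.3906 * 8 / 1000 = 2828.427125 -> 2828.43 kbps (2 dp)

2828.43


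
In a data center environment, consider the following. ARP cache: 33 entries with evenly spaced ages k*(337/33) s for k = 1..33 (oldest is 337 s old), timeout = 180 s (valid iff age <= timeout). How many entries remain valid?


Ages are k * 337/33 s for k = 1..33 (spacing = 10.2121 s).
Entry k is valid iff k * 337/33 <= 180 iff k <= 33 * 180 / 337 = 17.6261
n_valid = floor(17.6261) = 17
(n_stale = 33 - 17 = 16)

17


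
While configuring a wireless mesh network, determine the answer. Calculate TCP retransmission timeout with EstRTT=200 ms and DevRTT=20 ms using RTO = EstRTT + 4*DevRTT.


Given: EstRTT = 200 ms, DevRTT = 20 ms
Timeout = EstRTT + 4 * DevRTT
4 * DevRTT = 4 * 20 = 80
Timeout = 200 + 80 = 280 ms

280


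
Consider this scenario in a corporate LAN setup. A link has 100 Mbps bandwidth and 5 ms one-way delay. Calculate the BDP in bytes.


Given: bandwidth = 100 Mbps, delay = 5 ms
BDP in bits = 100 * 10^6 * 5 / 1000
BDP in bits = 500000
BDP in bytes = 500000 / 8 = 62500

62500


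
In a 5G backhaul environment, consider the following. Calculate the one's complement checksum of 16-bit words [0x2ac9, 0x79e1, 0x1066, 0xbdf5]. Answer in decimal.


Given words: [0x2ac9, 0x79e1, 0x1066, 0xbdf5]
Step 1: Sum all words
Raw sum = 10953 + 31201 + 4198 + 48629 = 94981
Step 2: Fold carry: (29445 + 1) = 29446
One's complement = ~29446 & 0xFFFF = 36089

36089


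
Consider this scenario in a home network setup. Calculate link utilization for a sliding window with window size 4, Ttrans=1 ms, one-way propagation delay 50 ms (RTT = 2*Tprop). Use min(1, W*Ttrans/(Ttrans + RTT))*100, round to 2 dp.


Given: W = 4, Ttrans = 1 ms, RTT = 100 ms (= 2 * Tprop, Tprop = 50 ms)
Cycle time = Ttrans + RTT = 1 + 100 = 101 ms (first packet sent until its ACK returns)
W * Ttrans = 4 * 1 = 4 ms of sending per cycle
W * Ttrans / (Ttrans + RTT) = 4 / 101 = 0.039604
U = min(1, 0.039604) = 0.039604
U% = 3.96%

3.96


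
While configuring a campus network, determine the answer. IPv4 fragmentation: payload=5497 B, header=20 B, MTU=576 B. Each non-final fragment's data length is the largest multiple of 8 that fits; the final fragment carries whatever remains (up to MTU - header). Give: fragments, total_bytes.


Max data per non-final fragment = floor((MTU - header)/8)*8 = floor((576 - 20)/8)*8 = floor(556/8)*8 = 552 B
Final fragment needs no 8-byte alignment: it can carry up to MTU - header = 556 B
Non-final fragments needed = ceil((payload - 556) / 552) = ceil(4941/552) = ceil(8.9511) = 9
Number of fragments = 9 + 1 = 10
Fragment sizes (data): 9 * 552 B + 529 B (last, 529 <= 556 OK)
Total bytes sent = payload + n_frags * header = 5497 + 10*20 = 5497 + 200 = 5697 B

10, 5697


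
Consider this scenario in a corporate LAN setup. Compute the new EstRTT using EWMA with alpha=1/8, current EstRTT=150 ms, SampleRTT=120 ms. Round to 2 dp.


Given: EstRTT = 150 ms, SampleRTT = 120 ms, alpha = 1/8
New EstRTT = (1 - alpha) * EstRTT + alpha * SampleRTT
(7/8) * 150 = 131.25
(1/8) * 120 = 15
New EstRTT = 131.25 + 15 = 146.25 ms -> 146.25 ms (2 dp)

146.25


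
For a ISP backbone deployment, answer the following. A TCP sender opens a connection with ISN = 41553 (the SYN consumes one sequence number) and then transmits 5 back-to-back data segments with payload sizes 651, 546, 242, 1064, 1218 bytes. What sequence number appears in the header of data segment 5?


The SYN occupies sequence number ISN = 41553, so the first data byte is ISN + 1 = 41554.
SEQ of data segment i = (ISN + 1) + sum of payload sizes of segments 1..i-1.
Segment 1: SEQ = 41554, payload = 651 bytes
Segment 2: SEQ = 42205, payload = 546 bytes
Segment 3: SEQ = 42751, payload = 242 bytes
Segment 4: SEQ = 42993, payload = 1064 bytes
Segment 5: SEQ = 44057, payload = 1218 bytes
SEQ of segment 5 = 41554 + 651 + 546 + 242 + 1064 = 44057

44057


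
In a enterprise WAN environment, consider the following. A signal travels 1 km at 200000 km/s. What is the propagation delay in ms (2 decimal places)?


Given: distance = 1 km, speed = 200000 km/s
Delay = distance / speed = 1 / 200000 seconds
Delay in ms = 1 * 1000 / 200000
Delay = 0.0050 ms
Rounded to 2 dp = 0.01 ms

0.01


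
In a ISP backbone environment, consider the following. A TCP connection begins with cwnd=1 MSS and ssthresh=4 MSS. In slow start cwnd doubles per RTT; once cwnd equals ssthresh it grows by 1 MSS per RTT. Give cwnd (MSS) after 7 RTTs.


RTT 0: cwnd = 1 MSS (initial)
RTT 1: cwnd = 2 MSS (slow start, doubled)
RTT 2: cwnd = 4 MSS (slow start, doubled)
RTT 3: cwnd = 5 MSS (congestion avoidance, +1)
RTT 4: cwnd = 6 MSS (congestion avoidance, +1)
RTT 5: cwnd = 7 MSS (congestion avoidance, +1)
RTT 6: cwnd = 8 MSS (congestion avoidance, +1)
RTT 7: cwnd = 9 MSS (congestion avoidance, +1)

9


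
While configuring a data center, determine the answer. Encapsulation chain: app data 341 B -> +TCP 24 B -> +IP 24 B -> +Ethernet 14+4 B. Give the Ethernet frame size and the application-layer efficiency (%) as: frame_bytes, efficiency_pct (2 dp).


TCP segment = 341 + 24 = 365 B
IP packet = 365 + 24 = 389 B
Ethernet frame = 389 + 14 + 4 = 407 B
Efficiency = app / frame = 341 / 407 = 0.837838 = 83.7838% -> 83.78% (2 dp)

407, 83.78


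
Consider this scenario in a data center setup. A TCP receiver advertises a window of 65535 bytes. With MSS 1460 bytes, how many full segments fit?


Given: RWND = 65535 bytes, MSS = 1460 bytes
Full segments = floor(RWND / MSS)
Full segments = floor(65535 / 1460)
Full segments = floor(44.887) = 44

44


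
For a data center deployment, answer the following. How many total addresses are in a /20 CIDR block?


Given: CIDR prefix /20
Host bits = 32 - 20 = 12
Total addresses = 2^12 = 4096

4096


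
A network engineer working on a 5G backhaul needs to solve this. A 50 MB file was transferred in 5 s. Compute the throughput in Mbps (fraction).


Given: file = 50 MB, time = 5 s
File in Mb = 50 * 8 = 400 Mb
Throughput = 400 / 5 Mbps
Throughput = 80 Mbps

80


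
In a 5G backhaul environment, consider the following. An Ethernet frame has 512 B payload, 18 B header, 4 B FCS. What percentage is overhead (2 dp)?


Given: payload = 512 B, header = 18 B, trailer = 4 B
Overhead bytes = header + trailer = 18 + 4 = 22
Total frame = payload + overhead = 512 + 22 = 534
Overhead % = 22 / 534 * 100 = 4.1199% -> 4.12% (2 dp)

4.12


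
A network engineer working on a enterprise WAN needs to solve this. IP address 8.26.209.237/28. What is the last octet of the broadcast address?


Given: IP = 8.26.209.237, prefix = /28
Host bits = 32 - 28 = 4
Network last octet = 237 AND mask = 224
Host part size = 2^4 - 1 = 15
Broadcast last octet = 224 OR 15 = 239

239


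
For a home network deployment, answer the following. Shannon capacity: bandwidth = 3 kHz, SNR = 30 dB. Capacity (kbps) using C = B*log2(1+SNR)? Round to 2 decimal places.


Given: B = 3 kHz, SNR = 30 dB
SNR linear = 10^(30/10) = 1000
1 + SNR = 1001
log2(1001) = 9.9672262588
C = 3 * 1000 * 9.9672262588 = 29901.6788 bps
C = 29.901679 kbps -> 29.90 kbps (2 dp)

29.90


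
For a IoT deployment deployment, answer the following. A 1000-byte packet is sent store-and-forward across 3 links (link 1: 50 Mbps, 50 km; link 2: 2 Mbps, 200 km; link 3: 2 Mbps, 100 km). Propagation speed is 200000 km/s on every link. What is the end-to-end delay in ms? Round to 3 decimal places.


Packet = 1000 bytes = 8000 bits. Store-and-forward: sum (t_trans + t_prop) per link.
Link 1: t_trans = 8000/(50*10^6) s = 0.1600 ms; t_prop = 50/200000 s = 0.2500 ms; subtotal = 0.4100 ms
Link 2: t_trans = 8000/(2*10^6) s = 4.0000 ms; t_prop = 200/200000 s = 1.0000 ms; subtotal = 5.0000 ms
Link 3: t_trans = 8000/(2*10^6) s = 4.0000 ms; t_prop = 100/200000 s = 0.5000 ms; subtotal = 4.5000 ms
End-to-end = 0.4100 + 5.0000 + 4.5000 = 9.9100 ms -> 9.910 ms (3 dp)

9.910


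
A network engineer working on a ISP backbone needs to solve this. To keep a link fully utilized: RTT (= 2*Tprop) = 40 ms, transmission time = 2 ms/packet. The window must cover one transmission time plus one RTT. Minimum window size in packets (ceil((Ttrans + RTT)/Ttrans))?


Given: Ttrans = 2 ms, RTT = 40 ms (= 2 * Tprop, Tprop = 20 ms)
Time until first ACK returns = Ttrans + RTT = 2 + 40 = 42 ms
Need W * Ttrans >= Ttrans + RTT  ->  W >= (Ttrans + RTT) / Ttrans
(Ttrans + RTT) / Ttrans = 42 / 2 = 21
W_min = ceil(21) = 21

21


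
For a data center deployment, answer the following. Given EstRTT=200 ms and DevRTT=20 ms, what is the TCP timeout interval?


Given: EstRTT = 200 ms, DevRTT = 20 ms
Timeout = EstRTT + 4 * DevRTT
4 * DevRTT = 4 * 20 = 80
Timeout = 200 + 80 = 280 ms

280


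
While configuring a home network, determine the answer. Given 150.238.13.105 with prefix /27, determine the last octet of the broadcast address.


Given: IP = 150.238.13.105, prefix = /27
Host bits = 32 - 27 = 5
Network last octet = 105 AND mask = 96
Host part size = 2^5 - 1 = 31
Broadcast last octet = 96 OR 31 = 127

127


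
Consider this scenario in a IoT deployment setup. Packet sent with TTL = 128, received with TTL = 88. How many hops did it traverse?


Given: initial TTL = 128, received TTL = 88
Hops = initial TTL - received TTL
Hops = 128 - 88 = 40

40


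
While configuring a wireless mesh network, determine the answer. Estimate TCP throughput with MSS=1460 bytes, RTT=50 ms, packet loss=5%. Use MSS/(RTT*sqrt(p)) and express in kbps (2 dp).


Given: MSS = 1460 bytes, RTT = 50 ms, loss = 5%
RTT in seconds = 50 / 1000 = 0.05
Loss rate = 5% = 0.05
sqrt(loss) = sqrt(0.05) = 0.223606797750
Throughput (bytes/s) = 1460 / (0.05 * 0.223606797750) = 130586.3699
Throughput (kbps) = 130586.3699 * 8 / 1000 = 1044.690959 -> 1044.69 kbps (2 dp)

1044.69


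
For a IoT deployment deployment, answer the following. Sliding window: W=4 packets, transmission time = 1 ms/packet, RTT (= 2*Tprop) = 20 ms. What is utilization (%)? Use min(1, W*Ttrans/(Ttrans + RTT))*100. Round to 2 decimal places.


Given: W = 4, Ttrans = 1 ms, RTT = 20 ms (= 2 * Tprop, Tprop = 10 ms)
Cycle time = Ttrans + RTT = 1 + 20 = 21 ms (first packet sent until its ACK returns)
W * Ttrans = 4 * 1 = 4 ms of sending per cycle
W * Ttrans / (Ttrans + RTT) = 4 / 21 = 0.190476
U = min(1, 0.190476) = 0.190476
U% = 19.05%

19.05
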